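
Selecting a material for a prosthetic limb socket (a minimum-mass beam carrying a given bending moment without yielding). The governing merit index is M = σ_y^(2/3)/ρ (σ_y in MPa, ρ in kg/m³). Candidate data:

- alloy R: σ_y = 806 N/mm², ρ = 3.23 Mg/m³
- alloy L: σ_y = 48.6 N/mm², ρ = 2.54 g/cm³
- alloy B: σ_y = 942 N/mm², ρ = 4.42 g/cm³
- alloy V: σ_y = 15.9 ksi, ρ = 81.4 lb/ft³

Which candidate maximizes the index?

Normalizing units and computing the index:
  alloy R: σ_y = 806.0 MPa, ρ = 3230 kg/m³
  alloy L: σ_y = 48.60 MPa, ρ = 2540 kg/m³
  alloy B: σ_y = 942.0 MPa, ρ = 4420 kg/m³
  alloy V: σ_y = 109.6 MPa, ρ = 1304 kg/m³
  alloy R: M = 26.8×10⁻³
  alloy B: M = 21.7×10⁻³
  alloy V: M = 17.6×10⁻³
  alloy L: M = 5.24×10⁻³
Alloy R has the largest M.

alloy R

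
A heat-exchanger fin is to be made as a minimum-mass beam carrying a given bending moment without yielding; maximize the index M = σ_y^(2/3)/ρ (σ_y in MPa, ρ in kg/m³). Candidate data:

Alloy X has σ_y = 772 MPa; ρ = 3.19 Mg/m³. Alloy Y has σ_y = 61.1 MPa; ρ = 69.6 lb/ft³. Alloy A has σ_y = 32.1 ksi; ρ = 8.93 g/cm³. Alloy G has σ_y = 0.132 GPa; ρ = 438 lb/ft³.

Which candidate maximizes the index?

alloy X

Normalizing units and computing the index:
  alloy X: σ_y = 772.0 MPa, ρ = 3190 kg/m³
  alloy Y: σ_y = 61.10 MPa, ρ = 1115 kg/m³
  alloy A: σ_y = 221.3 MPa, ρ = 8930 kg/m³
  alloy G: σ_y = 132.0 MPa, ρ = 7016 kg/m³
  alloy X: M = 26.4×10⁻³
  alloy Y: M = 13.9×10⁻³
  alloy A: M = 4.10×10⁻³
  alloy G: M = 3.70×10⁻³
Highest index: alloy X.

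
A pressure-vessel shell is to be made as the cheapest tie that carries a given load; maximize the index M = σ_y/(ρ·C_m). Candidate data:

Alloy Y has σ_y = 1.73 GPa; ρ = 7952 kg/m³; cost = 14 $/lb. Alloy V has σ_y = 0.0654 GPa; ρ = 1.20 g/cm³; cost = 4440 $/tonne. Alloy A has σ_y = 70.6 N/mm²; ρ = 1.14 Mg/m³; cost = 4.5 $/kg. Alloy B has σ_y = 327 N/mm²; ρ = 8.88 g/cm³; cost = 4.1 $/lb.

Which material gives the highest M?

alloy A

Convert each candidate to consistent units, then evaluate M:
  alloy Y: σ_y = 1730 MPa, ρ = 7952 kg/m³, cost = 30.86 $/kg
  alloy V: σ_y = 65.40 MPa, ρ = 1200 kg/m³, cost = 4.440 $/kg
  alloy A: σ_y = 70.60 MPa, ρ = 1140 kg/m³, cost = 4.500 $/kg
  alloy B: σ_y = 327.0 MPa, ρ = 8880 kg/m³, cost = 9.039 $/kg
  alloy A: M = 13.8 kN·m per $
  alloy V: M = 12.3 kN·m per $
  alloy Y: M = 7.05 kN·m per $
  alloy B: M = 4.07 kN·m per $
Highest index: alloy A.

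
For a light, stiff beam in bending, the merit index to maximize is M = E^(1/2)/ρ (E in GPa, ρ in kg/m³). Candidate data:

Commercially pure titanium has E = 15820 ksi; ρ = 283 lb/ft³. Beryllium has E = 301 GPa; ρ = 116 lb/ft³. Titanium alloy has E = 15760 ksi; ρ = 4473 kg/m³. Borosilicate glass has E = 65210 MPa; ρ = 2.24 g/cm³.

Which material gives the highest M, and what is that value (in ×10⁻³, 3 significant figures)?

beryllium, M = 9.34×10⁻³

After converting to SI:
  commercially pure titanium: E = 109.1 GPa, ρ = 4533 kg/m³
  beryllium: E = 301.0 GPa, ρ = 1858 kg/m³
  titanium alloy: E = 108.7 GPa, ρ = 4473 kg/m³
  borosilicate glass: E = 65.21 GPa, ρ = 2240 kg/m³
  beryllium: M = 9.34×10⁻³
  borosilicate glass: M = 3.61×10⁻³
  titanium alloy: M = 2.33×10⁻³
  commercially pure titanium: M = 2.30×10⁻³
Beryllium ranks first.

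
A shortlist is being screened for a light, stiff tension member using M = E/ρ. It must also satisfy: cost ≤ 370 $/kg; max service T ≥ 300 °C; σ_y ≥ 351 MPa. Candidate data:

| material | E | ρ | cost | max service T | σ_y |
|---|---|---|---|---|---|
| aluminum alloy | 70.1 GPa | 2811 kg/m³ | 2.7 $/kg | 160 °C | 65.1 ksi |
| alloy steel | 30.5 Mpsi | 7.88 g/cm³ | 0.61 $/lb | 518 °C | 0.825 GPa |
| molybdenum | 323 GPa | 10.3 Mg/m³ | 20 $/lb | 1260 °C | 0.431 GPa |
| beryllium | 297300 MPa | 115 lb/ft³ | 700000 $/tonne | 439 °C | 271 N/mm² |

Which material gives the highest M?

Screen on constraints: cost ≤ 370 $/kg; max service T ≥ 300 °C; σ_y ≥ 351 MPa. Survivors: alloy steel, molybdenum.
Convert each candidate to consistent units, then evaluate M:
  alloy steel: E = 210.3 GPa, ρ = 7880 kg/m³
  molybdenum: E = 323.0 GPa, ρ = 10300 kg/m³
  molybdenum: M = 31.4 MN·m/kg
  alloy steel: M = 26.7 MN·m/kg
Highest index: molybdenum.

molybdenum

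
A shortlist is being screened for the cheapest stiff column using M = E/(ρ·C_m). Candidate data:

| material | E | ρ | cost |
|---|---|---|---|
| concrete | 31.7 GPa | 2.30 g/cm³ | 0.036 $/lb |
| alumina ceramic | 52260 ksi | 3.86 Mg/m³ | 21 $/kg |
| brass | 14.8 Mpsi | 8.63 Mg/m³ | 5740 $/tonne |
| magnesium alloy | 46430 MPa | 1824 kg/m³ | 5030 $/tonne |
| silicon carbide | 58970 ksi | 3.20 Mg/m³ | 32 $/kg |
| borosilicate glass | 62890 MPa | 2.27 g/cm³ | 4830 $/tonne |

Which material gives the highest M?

concrete

Putting every candidate on a common basis:
  concrete: E = 31.70 GPa, ρ = 2300 kg/m³, cost = 0.07937 $/kg
  alumina ceramic: E = 360.3 GPa, ρ = 3860 kg/m³, cost = 21.00 $/kg
  brass: E = 102.0 GPa, ρ = 8630 kg/m³, cost = 5.740 $/kg
  magnesium alloy: E = 46.43 GPa, ρ = 1824 kg/m³, cost = 5.030 $/kg
  silicon carbide: E = 406.6 GPa, ρ = 3200 kg/m³, cost = 32.00 $/kg
  borosilicate glass: E = 62.89 GPa, ρ = 2270 kg/m³, cost = 4.830 $/kg
  concrete: M = 174 MN·m per $
  borosilicate glass: M = 5.74 MN·m per $
  magnesium alloy: M = 5.06 MN·m per $
  alumina ceramic: M = 4.45 MN·m per $
  silicon carbide: M = 3.97 MN·m per $
  brass: M = 2.06 MN·m per $
Concrete ranks first.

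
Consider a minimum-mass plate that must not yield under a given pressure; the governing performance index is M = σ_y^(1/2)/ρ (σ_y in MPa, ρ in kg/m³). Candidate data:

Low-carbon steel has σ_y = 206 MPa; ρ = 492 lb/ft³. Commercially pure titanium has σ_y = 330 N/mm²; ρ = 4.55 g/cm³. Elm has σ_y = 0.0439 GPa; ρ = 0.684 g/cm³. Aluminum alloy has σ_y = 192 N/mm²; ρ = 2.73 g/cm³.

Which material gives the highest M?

Normalizing units and computing the index:
  low-carbon steel: σ_y = 206.0 MPa, ρ = 7881 kg/m³
  commercially pure titanium: σ_y = 330.0 MPa, ρ = 4550 kg/m³
  elm: σ_y = 43.90 MPa, ρ = 684.0 kg/m³
  aluminum alloy: σ_y = 192.0 MPa, ρ = 2730 kg/m³
  elm: M = 9.69×10⁻³
  aluminum alloy: M = 5.08×10⁻³
  commercially pure titanium: M = 3.99×10⁻³
  low-carbon steel: M = 1.82×10⁻³
The maximum is for elm.

elm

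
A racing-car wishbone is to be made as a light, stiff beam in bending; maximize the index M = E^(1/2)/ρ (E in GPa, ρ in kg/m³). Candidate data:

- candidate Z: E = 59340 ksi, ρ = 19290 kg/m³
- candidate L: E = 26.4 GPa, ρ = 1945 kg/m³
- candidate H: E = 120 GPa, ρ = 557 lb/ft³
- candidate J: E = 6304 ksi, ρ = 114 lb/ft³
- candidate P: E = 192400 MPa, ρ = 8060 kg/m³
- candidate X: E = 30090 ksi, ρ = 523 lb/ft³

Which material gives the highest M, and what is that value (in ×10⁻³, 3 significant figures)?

candidate J, M = 3.61×10⁻³

After converting to SI:
  candidate Z: E = 409.1 GPa, ρ = 19290 kg/m³
  candidate L: E = 26.40 GPa, ρ = 1945 kg/m³
  candidate H: E = 120.0 GPa, ρ = 8922 kg/m³
  candidate J: E = 43.46 GPa, ρ = 1826 kg/m³
  candidate P: E = 192.4 GPa, ρ = 8060 kg/m³
  candidate X: E = 207.5 GPa, ρ = 8378 kg/m³
  candidate J: M = 3.61×10⁻³
  candidate L: M = 2.64×10⁻³
  candidate P: M = 1.72×10⁻³
  candidate X: M = 1.72×10⁻³
  candidate H: M = 1.23×10⁻³
  candidate Z: M = 1.05×10⁻³
Highest index: candidate J.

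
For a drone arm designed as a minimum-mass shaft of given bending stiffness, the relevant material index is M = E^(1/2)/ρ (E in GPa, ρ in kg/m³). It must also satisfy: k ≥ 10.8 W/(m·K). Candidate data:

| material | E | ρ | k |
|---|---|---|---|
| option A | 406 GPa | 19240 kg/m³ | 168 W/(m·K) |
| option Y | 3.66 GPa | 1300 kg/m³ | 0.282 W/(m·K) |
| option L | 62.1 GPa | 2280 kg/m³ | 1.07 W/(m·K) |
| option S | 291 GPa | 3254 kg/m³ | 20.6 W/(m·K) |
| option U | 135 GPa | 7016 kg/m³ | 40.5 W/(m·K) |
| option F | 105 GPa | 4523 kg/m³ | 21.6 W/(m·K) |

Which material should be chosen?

option S

Screen on constraints: k ≥ 10.8 W/(m·K). Survivors: option A, option S, option U, option F.
Computing M directly (units already consistent):
  option S: M = 5.24×10⁻³
  option F: M = 2.27×10⁻³
  option U: M = 1.66×10⁻³
  option A: M = 1.05×10⁻³
The maximum is for option S.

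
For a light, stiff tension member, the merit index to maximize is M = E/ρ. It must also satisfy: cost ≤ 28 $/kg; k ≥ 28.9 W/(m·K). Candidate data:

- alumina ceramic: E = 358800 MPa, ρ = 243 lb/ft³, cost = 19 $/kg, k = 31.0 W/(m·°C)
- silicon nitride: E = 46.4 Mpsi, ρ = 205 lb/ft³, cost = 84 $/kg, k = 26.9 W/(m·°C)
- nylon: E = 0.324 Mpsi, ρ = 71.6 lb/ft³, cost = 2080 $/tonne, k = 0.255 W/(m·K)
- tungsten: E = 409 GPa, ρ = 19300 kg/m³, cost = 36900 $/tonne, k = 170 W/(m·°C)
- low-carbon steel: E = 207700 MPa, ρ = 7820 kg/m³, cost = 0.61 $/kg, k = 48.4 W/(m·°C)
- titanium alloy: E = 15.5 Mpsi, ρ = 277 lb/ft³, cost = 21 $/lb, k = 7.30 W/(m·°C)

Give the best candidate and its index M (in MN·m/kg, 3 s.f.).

Screen on constraints: cost ≤ 28 $/kg; k ≥ 28.9 W/(m·K). Survivors: alumina ceramic, low-carbon steel.
Convert each candidate to consistent units, then evaluate M:
  alumina ceramic: E = 358.8 GPa, ρ = 3892 kg/m³
  low-carbon steel: E = 207.7 GPa, ρ = 7820 kg/m³
  alumina ceramic: M = 92.2 MN·m/kg
  low-carbon steel: M = 26.6 MN·m/kg
Alumina ceramic has the largest M.

alumina ceramic, M = 92.2 MN·m/kg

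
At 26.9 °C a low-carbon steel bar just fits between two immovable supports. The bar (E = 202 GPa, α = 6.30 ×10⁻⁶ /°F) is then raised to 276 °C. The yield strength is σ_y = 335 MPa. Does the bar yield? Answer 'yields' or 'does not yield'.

yields

α = 6.30×10⁻⁶/°F × 9/5 = 11.3×10⁻⁶/K.
ΔT = 249.1 K. Constrained thermal stress σ = E·α·ΔT = 202.0×10³ MPa × 11.3×10⁻⁶ × 249.1 = 571 MPa (compressive).
Compare to σ_y = 335 MPa: σ ≥ σ_y, so it yields.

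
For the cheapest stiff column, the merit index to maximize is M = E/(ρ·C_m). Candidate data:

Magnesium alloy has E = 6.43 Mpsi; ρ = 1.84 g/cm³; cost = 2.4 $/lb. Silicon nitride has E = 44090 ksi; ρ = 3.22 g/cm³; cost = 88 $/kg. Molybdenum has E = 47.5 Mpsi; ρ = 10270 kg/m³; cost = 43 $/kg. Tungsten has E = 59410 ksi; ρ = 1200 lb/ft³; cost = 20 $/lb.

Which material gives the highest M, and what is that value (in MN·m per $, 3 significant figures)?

magnesium alloy, M = 4.55 MN·m per $

Normalizing units and computing the index:
  magnesium alloy: E = 44.33 GPa, ρ = 1840 kg/m³, cost = 5.291 $/kg
  silicon nitride: E = 304.0 GPa, ρ = 3220 kg/m³, cost = 88.00 $/kg
  molybdenum: E = 327.5 GPa, ρ = 10270 kg/m³, cost = 43.00 $/kg
  tungsten: E = 409.6 GPa, ρ = 19220 kg/m³, cost = 44.09 $/kg
  magnesium alloy: M = 4.55 MN·m per $
  silicon nitride: M = 1.07 MN·m per $
  molybdenum: M = 0.742 MN·m per $
  tungsten: M = 0.483 MN·m per $
The maximum is for magnesium alloy.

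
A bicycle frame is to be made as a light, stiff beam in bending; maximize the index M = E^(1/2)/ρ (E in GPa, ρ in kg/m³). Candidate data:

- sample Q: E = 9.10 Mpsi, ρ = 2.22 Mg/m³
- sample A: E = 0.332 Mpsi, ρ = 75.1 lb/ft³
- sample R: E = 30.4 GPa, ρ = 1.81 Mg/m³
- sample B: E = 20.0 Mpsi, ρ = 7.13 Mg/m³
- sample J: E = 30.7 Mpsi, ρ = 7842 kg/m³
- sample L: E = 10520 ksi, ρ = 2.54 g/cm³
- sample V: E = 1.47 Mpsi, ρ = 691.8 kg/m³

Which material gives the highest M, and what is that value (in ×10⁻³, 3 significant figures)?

Putting every candidate on a common basis:
  sample Q: E = 62.74 GPa, ρ = 2220 kg/m³
  sample A: E = 2.289 GPa, ρ = 1203 kg/m³
  sample R: E = 30.40 GPa, ρ = 1810 kg/m³
  sample B: E = 137.9 GPa, ρ = 7130 kg/m³
  sample J: E = 211.7 GPa, ρ = 7842 kg/m³
  sample L: E = 72.53 GPa, ρ = 2540 kg/m³
  sample V: E = 10.14 GPa, ρ = 691.8 kg/m³
  sample V: M = 4.60×10⁻³
  sample Q: M = 3.57×10⁻³
  sample L: M = 3.35×10⁻³
  sample R: M = 3.05×10⁻³
  sample J: M = 1.86×10⁻³
  sample B: M = 1.65×10⁻³
  sample A: M = 1.26×10⁻³
Sample V has the largest M.

sample V, M = 4.60×10⁻³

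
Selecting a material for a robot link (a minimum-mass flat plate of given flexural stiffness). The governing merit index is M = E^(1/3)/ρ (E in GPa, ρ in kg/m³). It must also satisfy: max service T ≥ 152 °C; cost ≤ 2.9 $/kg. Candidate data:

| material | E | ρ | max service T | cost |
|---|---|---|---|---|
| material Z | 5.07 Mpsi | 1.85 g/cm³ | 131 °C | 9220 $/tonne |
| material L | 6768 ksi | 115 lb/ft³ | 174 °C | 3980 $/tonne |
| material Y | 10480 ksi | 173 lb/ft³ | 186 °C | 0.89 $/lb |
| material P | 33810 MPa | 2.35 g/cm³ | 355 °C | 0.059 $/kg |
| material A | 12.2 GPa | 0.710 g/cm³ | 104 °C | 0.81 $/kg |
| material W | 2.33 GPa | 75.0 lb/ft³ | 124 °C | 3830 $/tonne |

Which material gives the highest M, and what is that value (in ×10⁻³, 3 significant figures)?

material Y, M = 1.50×10⁻³

Screen on constraints: max service T ≥ 152 °C; cost ≤ 2.9 $/kg. Survivors: material Y, material P.
In SI units:
  material Y: E = 72.26 GPa, ρ = 2771 kg/m³
  material P: E = 33.81 GPa, ρ = 2350 kg/m³
  material Y: M = 1.50×10⁻³
  material P: M = 1.38×10⁻³
Material Y ranks first.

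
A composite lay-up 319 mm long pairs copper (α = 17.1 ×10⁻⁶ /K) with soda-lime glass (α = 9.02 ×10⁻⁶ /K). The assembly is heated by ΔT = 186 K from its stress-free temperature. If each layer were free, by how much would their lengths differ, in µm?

Δα = |17.1 − 9.02|×10⁻⁶/K = 8.08×10⁻⁶/K.
ΔL_mismatch = Δα·L·ΔT = 8.08×10⁻⁶ × 319.0 mm × 186.0 K = 479 µm.

479 µm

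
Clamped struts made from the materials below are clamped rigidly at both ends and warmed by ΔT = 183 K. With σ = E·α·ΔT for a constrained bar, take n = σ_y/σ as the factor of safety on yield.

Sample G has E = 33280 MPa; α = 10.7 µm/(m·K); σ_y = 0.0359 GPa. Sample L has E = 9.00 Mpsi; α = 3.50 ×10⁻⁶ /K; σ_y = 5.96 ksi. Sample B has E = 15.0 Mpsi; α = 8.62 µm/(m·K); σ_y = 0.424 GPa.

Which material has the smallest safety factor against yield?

sample G

In consistent units (E in GPa, α in ×10⁻⁶/K, σ_y in MPa):
  sample G: E = 33.28, α = 10.7, σ_y = 35.90 → σ = 65.2 MPa, n = 0.551
  sample L: E = 62.05, α = 3.50, σ_y = 41.09 → σ = 39.7 MPa, n = 1.03
  sample B: E = 103.4, α = 8.62, σ_y = 424.0 → σ = 163 MPa, n = 2.60
The minimum is sample G at n = 0.551.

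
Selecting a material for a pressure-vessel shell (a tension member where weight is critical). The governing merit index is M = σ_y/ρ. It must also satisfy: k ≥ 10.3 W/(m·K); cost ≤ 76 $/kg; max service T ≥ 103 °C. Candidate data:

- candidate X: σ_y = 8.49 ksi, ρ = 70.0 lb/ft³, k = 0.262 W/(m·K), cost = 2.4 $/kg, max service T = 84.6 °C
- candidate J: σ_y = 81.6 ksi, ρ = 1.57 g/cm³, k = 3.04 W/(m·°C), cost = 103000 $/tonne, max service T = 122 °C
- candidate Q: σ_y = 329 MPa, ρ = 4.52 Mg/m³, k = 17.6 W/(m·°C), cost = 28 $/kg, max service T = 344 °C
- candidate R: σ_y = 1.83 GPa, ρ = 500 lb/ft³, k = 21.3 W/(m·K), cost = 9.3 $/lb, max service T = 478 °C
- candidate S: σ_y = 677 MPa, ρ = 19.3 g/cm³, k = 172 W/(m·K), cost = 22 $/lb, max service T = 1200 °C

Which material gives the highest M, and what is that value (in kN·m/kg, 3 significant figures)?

candidate R, M = 228 kN·m/kg

Screen on constraints: k ≥ 10.3 W/(m·K); cost ≤ 76 $/kg; max service T ≥ 103 °C. Survivors: candidate Q, candidate R, candidate S.
Normalizing units and computing the index:
  candidate Q: σ_y = 329.0 MPa, ρ = 4520 kg/m³
  candidate R: σ_y = 1830 MPa, ρ = 8009 kg/m³
  candidate S: σ_y = 677.0 MPa, ρ = 19300 kg/m³
  candidate R: M = 228 kN·m/kg
  candidate Q: M = 72.8 kN·m/kg
  candidate S: M = 35.1 kN·m/kg
Highest index: candidate R.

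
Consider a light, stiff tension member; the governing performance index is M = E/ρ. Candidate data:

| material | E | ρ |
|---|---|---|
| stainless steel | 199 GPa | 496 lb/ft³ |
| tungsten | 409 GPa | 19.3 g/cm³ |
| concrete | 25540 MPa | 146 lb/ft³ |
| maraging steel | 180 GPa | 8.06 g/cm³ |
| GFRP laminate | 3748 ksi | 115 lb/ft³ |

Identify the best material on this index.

In SI units:
  stainless steel: E = 199.0 GPa, ρ = 7945 kg/m³
  tungsten: E = 409.0 GPa, ρ = 19300 kg/m³
  concrete: E = 25.54 GPa, ρ = 2339 kg/m³
  maraging steel: E = 180.0 GPa, ρ = 8060 kg/m³
  GFRP laminate: E = 25.84 GPa, ρ = 1842 kg/m³
  stainless steel: M = 25.0 MN·m/kg
  maraging steel: M = 22.3 MN·m/kg
  tungsten: M = 21.2 MN·m/kg
  GFRP laminate: M = 14.0 MN·m/kg
  concrete: M = 10.9 MN·m/kg
Stainless steel has the largest M.

stainless steel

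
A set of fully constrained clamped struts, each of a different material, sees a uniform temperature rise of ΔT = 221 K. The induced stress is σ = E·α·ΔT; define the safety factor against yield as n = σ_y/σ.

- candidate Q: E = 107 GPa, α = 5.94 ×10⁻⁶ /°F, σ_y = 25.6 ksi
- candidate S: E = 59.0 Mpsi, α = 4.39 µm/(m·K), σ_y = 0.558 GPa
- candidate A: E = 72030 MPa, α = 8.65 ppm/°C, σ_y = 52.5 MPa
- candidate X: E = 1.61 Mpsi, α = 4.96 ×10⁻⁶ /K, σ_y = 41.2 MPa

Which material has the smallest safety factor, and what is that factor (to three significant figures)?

Per material, after unit conversion:
  candidate Q: E = 107.0, α = 10.7, σ_y = 176.5 → σ = 253 MPa, n = 0.698
  candidate S: E = 406.8, α = 4.39, σ_y = 558.0 → σ = 395 MPa, n = 1.41
  candidate A: E = 72.03, α = 8.65, σ_y = 52.50 → σ = 138 MPa, n = 0.381
  candidate X: E = 11.10, α = 4.96, σ_y = 41.20 → σ = 12.2 MPa, n = 3.39
Candidate A has the lowest safety factor, n = 0.381.

candidate A, n = 0.381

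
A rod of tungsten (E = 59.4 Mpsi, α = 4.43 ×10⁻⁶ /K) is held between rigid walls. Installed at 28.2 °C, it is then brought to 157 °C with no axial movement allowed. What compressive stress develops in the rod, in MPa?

234 MPa

E = 59.4 Mpsi = 409.5 GPa.
ΔT = 128.8 K. Constrained thermal stress σ = E·α·ΔT = 409.5×10³ MPa × 4.43×10⁻⁶ × 128.8 = 234 MPa (compressive).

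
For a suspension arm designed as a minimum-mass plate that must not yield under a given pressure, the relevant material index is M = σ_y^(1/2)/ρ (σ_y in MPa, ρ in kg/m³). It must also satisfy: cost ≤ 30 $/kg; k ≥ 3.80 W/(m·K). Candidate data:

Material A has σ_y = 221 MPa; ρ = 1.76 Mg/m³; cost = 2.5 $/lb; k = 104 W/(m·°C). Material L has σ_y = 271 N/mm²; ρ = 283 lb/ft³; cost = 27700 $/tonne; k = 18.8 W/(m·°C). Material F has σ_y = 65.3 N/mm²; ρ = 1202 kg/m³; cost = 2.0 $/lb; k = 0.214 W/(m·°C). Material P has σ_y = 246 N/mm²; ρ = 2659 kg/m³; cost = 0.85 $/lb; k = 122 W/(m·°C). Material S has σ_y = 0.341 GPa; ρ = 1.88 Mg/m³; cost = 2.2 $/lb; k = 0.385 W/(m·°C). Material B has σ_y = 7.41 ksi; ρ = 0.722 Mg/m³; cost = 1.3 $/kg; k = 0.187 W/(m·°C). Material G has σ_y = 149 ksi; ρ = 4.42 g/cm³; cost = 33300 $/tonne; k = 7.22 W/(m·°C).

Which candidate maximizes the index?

material A

Screen on constraints: cost ≤ 30 $/kg; k ≥ 3.80 W/(m·K). Survivors: material A, material L, material P.
Convert each candidate to consistent units, then evaluate M:
  material A: σ_y = 221.0 MPa, ρ = 1760 kg/m³
  material L: σ_y = 271.0 MPa, ρ = 4533 kg/m³
  material P: σ_y = 246.0 MPa, ρ = 2659 kg/m³
  material A: M = 8.45×10⁻³
  material P: M = 5.90×10⁻³
  material L: M = 3.63×10⁻³
Material A has the largest M.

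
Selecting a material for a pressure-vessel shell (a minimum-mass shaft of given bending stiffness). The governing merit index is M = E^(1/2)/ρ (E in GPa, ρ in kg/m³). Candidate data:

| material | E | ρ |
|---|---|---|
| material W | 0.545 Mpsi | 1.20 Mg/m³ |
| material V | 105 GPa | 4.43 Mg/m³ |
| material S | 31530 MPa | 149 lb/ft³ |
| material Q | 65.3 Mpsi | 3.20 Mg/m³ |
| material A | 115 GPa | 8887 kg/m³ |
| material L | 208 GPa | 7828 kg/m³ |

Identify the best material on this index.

Normalizing units and computing the index:
  material W: E = 3.758 GPa, ρ = 1200 kg/m³
  material V: E = 105.0 GPa, ρ = 4430 kg/m³
  material S: E = 31.53 GPa, ρ = 2387 kg/m³
  material Q: E = 450.2 GPa, ρ = 3200 kg/m³
  material A: E = 115.0 GPa, ρ = 8887 kg/m³
  material L: E = 208.0 GPa, ρ = 7828 kg/m³
  material Q: M = 6.63×10⁻³
  material S: M = 2.35×10⁻³
  material V: M = 2.31×10⁻³
  material L: M = 1.84×10⁻³
  material W: M = 1.62×10⁻³
  material A: M = 1.21×10⁻³
Material Q has the largest M.

material Q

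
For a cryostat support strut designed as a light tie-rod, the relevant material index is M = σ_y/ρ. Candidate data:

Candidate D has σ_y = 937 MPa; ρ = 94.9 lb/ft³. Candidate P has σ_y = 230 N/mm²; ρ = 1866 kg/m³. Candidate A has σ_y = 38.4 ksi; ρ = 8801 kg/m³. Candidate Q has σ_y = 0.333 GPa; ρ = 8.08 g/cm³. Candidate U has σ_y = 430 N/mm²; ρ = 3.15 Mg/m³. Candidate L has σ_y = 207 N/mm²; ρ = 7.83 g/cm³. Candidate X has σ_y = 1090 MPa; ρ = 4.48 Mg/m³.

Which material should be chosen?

candidate D

Putting every candidate on a common basis:
  candidate D: σ_y = 937.0 MPa, ρ = 1520 kg/m³
  candidate P: σ_y = 230.0 MPa, ρ = 1866 kg/m³
  candidate A: σ_y = 264.8 MPa, ρ = 8801 kg/m³
  candidate Q: σ_y = 333.0 MPa, ρ = 8080 kg/m³
  candidate U: σ_y = 430.0 MPa, ρ = 3150 kg/m³
  candidate L: σ_y = 207.0 MPa, ρ = 7830 kg/m³
  candidate X: σ_y = 1090 MPa, ρ = 4480 kg/m³
  candidate D: M = 616 kN·m/kg
  candidate X: M = 243 kN·m/kg
  candidate U: M = 137 kN·m/kg
  candidate P: M = 123 kN·m/kg
  candidate Q: M = 41.2 kN·m/kg
  candidate A: M = 30.1 kN·m/kg
  candidate L: M = 26.4 kN·m/kg
Highest index: candidate D.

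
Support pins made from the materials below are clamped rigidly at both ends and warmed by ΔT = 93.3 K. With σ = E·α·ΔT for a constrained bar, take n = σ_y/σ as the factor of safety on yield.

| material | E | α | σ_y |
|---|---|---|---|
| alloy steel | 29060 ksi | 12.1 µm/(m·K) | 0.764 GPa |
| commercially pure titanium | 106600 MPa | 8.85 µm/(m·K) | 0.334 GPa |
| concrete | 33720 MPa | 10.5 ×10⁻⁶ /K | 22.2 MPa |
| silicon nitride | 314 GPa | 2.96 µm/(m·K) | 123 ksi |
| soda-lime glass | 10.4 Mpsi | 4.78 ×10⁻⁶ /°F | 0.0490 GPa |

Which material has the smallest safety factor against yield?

Converting E to GPa, α to ×10⁻⁶/K, σ_y to MPa, then σ and n for each:
  alloy steel: E = 200.4, α = 12.1, σ_y = 764.0 → σ = 226 MPa, n = 3.38
  commercially pure titanium: E = 106.6, α = 8.85, σ_y = 334.0 → σ = 88.0 MPa, n = 3.79
  concrete: E = 33.72, α = 10.5, σ_y = 22.20 → σ = 33.0 MPa, n = 0.672
  silicon nitride: E = 314.0, α = 2.96, σ_y = 848.1 → σ = 86.7 MPa, n = 9.78
  soda-lime glass: E = 71.71, α = 8.60, σ_y = 49.00 → σ = 57.6 MPa, n = 0.851
Concrete has the lowest safety factor, n = 0.672.

concrete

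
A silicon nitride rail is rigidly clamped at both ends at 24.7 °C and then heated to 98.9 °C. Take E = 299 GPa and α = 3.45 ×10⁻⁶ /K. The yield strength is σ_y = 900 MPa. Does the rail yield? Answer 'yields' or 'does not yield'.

ΔT = 74.20 K. Constrained thermal stress σ = E·α·ΔT = 299.0×10³ MPa × 3.45×10⁻⁶ × 74.20 = 76.5 MPa (compressive).
Compare to σ_y = 900 MPa: σ < σ_y, so it does not yield.

does not yield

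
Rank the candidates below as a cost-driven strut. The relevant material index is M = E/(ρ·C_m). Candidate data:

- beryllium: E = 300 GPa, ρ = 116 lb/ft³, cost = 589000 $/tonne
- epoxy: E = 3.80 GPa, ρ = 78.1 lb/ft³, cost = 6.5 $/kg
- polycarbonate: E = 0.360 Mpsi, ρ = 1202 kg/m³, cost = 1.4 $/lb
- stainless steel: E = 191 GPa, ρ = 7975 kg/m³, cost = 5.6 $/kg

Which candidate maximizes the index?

stainless steel

Normalizing units and computing the index:
  beryllium: E = 300.0 GPa, ρ = 1858 kg/m³, cost = 589.0 $/kg
  epoxy: E = 3.800 GPa, ρ = 1251 kg/m³, cost = 6.500 $/kg
  polycarbonate: E = 2.482 GPa, ρ = 1202 kg/m³, cost = 3.086 $/kg
  stainless steel: E = 191.0 GPa, ρ = 7975 kg/m³, cost = 5.600 $/kg
  stainless steel: M = 4.28 MN·m per $
  polycarbonate: M = 0.669 MN·m per $
  epoxy: M = 0.467 MN·m per $
  beryllium: M = 0.274 MN·m per $
The maximum is for stainless steel.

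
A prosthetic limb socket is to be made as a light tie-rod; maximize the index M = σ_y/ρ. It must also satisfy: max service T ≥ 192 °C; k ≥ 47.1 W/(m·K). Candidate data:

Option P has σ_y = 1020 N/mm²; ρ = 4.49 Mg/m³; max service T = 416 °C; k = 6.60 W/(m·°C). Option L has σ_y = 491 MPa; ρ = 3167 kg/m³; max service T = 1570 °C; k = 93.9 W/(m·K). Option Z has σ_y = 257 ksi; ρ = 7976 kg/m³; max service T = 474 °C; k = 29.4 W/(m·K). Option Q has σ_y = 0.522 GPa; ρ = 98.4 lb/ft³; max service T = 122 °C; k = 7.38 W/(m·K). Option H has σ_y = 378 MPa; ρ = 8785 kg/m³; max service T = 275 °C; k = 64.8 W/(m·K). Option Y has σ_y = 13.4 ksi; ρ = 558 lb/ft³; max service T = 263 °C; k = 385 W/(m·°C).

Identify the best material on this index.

Screen on constraints: max service T ≥ 192 °C; k ≥ 47.1 W/(m·K). Survivors: option L, option H, option Y.
Convert each candidate to consistent units, then evaluate M:
  option L: σ_y = 491.0 MPa, ρ = 3167 kg/m³
  option H: σ_y = 378.0 MPa, ρ = 8785 kg/m³
  option Y: σ_y = 92.39 MPa, ρ = 8938 kg/m³
  option L: M = 155 kN·m/kg
  option H: M = 43.0 kN·m/kg
  option Y: M = 10.3 kN·m/kg
Option L ranks first.

option L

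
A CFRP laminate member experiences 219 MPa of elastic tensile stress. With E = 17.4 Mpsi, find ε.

1.83×10⁻³

E = 17.4 Mpsi = 120.0 GPa = 120000 MPa.
ε = σ/E = 219 / 120000 = 1.83×10⁻³.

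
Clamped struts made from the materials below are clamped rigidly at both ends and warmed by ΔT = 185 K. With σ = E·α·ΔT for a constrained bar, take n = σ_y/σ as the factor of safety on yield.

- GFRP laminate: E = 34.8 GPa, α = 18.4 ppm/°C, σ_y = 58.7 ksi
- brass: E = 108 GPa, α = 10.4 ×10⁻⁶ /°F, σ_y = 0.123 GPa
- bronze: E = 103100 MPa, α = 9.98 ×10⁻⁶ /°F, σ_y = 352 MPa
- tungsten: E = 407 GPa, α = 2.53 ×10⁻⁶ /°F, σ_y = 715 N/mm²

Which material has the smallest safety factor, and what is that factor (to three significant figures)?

In consistent units (E in GPa, α in ×10⁻⁶/K, σ_y in MPa):
  GFRP laminate: E = 34.80, α = 18.4, σ_y = 404.7 → σ = 118 MPa, n = 3.42
  brass: E = 108.0, α = 18.7, σ_y = 123.0 → σ = 374 MPa, n = 0.329
  bronze: E = 103.1, α = 18.0, σ_y = 352.0 → σ = 343 MPa, n = 1.03
  tungsten: E = 407.0, α = 4.55, σ_y = 715.0 → σ = 343 MPa, n = 2.09
The minimum is brass at n = 0.329.

brass, n = 0.329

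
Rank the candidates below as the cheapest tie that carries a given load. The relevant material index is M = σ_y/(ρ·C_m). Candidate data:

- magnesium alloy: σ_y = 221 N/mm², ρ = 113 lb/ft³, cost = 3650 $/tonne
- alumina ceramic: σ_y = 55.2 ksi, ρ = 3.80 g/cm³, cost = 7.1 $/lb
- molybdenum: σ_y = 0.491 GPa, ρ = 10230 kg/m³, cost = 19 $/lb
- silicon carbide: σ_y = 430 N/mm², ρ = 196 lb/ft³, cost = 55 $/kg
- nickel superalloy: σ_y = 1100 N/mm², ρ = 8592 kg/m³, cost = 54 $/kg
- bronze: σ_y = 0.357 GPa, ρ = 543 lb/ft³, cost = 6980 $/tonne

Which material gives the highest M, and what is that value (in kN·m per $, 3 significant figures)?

In SI units:
  magnesium alloy: σ_y = 221.0 MPa, ρ = 1810 kg/m³, cost = 3.650 $/kg
  alumina ceramic: σ_y = 380.6 MPa, ρ = 3800 kg/m³, cost = 15.65 $/kg
  molybdenum: σ_y = 491.0 MPa, ρ = 10230 kg/m³, cost = 41.89 $/kg
  silicon carbide: σ_y = 430.0 MPa, ρ = 3140 kg/m³, cost = 55.00 $/kg
  nickel superalloy: σ_y = 1100 MPa, ρ = 8592 kg/m³, cost = 54.00 $/kg
  bronze: σ_y = 357.0 MPa, ρ = 8698 kg/m³, cost = 6.980 $/kg
  magnesium alloy: M = 33.5 kN·m per $
  alumina ceramic: M = 6.40 kN·m per $
  bronze: M = 5.88 kN·m per $
  silicon carbide: M = 2.49 kN·m per $
  nickel superalloy: M = 2.37 kN·m per $
  molybdenum: M = 1.15 kN·m per $
Magnesium alloy ranks first.

magnesium alloy, M = 33.5 kN·m per $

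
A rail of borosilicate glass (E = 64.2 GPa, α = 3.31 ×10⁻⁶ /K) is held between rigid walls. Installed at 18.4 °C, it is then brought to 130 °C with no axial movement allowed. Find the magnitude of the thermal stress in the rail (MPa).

23.7 MPa

ΔT = 111.6 K. Constrained thermal stress σ = E·α·ΔT = 64.20×10³ MPa × 3.31×10⁻⁶ × 111.6 = 23.7 MPa (compressive).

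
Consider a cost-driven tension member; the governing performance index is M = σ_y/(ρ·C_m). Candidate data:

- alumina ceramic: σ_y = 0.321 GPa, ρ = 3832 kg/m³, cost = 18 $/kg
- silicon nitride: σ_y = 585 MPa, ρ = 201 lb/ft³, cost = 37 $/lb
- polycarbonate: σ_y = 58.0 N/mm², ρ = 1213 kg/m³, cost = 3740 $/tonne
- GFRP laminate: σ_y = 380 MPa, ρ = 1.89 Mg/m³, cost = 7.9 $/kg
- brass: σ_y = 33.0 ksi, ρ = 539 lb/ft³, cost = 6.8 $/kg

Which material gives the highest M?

GFRP laminate

Convert each candidate to consistent units, then evaluate M:
  alumina ceramic: σ_y = 321.0 MPa, ρ = 3832 kg/m³, cost = 18.00 $/kg
  silicon nitride: σ_y = 585.0 MPa, ρ = 3220 kg/m³, cost = 81.57 $/kg
  polycarbonate: σ_y = 58.00 MPa, ρ = 1213 kg/m³, cost = 3.740 $/kg
  GFRP laminate: σ_y = 380.0 MPa, ρ = 1890 kg/m³, cost = 7.900 $/kg
  brass: σ_y = 227.5 MPa, ρ = 8634 kg/m³, cost = 6.800 $/kg
  GFRP laminate: M = 25.5 kN·m per $
  polycarbonate: M = 12.8 kN·m per $
  alumina ceramic: M = 4.65 kN·m per $
  brass: M = 3.88 kN·m per $
  silicon nitride: M = 2.23 kN·m per $
Highest index: GFRP laminate.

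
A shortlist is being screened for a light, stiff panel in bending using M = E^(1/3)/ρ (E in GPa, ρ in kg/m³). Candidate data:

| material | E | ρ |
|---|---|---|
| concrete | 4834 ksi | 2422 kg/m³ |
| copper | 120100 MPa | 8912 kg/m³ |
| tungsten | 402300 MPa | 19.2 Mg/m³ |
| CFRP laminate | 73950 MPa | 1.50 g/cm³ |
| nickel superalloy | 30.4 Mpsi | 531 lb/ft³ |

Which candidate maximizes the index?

Normalizing units and computing the index:
  concrete: E = 33.33 GPa, ρ = 2422 kg/m³
  copper: E = 120.1 GPa, ρ = 8912 kg/m³
  tungsten: E = 402.3 GPa, ρ = 19200 kg/m³
  CFRP laminate: E = 73.95 GPa, ρ = 1500 kg/m³
  nickel superalloy: E = 209.6 GPa, ρ = 8506 kg/m³
  CFRP laminate: M = 2.80×10⁻³
  concrete: M = 1.33×10⁻³
  nickel superalloy: M = 0.698×10⁻³
  copper: M = 0.554×10⁻³
  tungsten: M = 0.384×10⁻³
The maximum is for CFRP laminate.

CFRP laminate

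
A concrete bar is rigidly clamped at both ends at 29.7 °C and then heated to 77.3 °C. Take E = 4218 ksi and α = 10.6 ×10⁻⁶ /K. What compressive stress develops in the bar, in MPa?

14.7 MPa

E = 4218 ksi = 29.08 GPa.
ΔT = 47.60 K. Constrained thermal stress σ = E·α·ΔT = 29.08×10³ MPa × 10.6×10⁻⁶ × 47.60 = 14.7 MPa (compressive).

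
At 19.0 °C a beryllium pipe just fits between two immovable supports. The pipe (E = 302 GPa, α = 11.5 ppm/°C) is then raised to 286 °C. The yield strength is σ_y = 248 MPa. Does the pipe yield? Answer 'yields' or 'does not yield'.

ΔT = 267.0 K. Constrained thermal stress σ = E·α·ΔT = 302.0×10³ MPa × 11.5×10⁻⁶ × 267.0 = 927 MPa (compressive).
Compare to σ_y = 248 MPa: σ ≥ σ_y, so it yields.

yields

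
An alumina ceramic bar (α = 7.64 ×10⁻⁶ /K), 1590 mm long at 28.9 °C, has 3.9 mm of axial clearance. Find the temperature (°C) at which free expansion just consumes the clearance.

350 °C

α·L₀·ΔT = 3.9 mm ⇒ ΔT = 3.9 / (7.64×10⁻⁶ × 1590.0) = 321.1 K.
T = 28.9 + 321.1 = 350.0 °C.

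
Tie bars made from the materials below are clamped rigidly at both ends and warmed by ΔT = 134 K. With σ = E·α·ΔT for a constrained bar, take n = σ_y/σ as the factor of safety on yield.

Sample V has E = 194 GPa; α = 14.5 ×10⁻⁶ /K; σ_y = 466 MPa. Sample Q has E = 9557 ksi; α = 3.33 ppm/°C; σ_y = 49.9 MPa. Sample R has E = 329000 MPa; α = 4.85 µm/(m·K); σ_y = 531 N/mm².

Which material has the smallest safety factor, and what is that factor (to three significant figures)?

With everything in SI (GPa, ×10⁻⁶/K, MPa):
  sample V: E = 194.0, α = 14.5, σ_y = 466.0 → σ = 377 MPa, n = 1.24
  sample Q: E = 65.89, α = 3.33, σ_y = 49.90 → σ = 29.4 MPa, n = 1.70
  sample R: E = 329.0, α = 4.85, σ_y = 531.0 → σ = 214 MPa, n = 2.48
Sample V has the lowest safety factor, n = 1.24.

sample V, n = 1.24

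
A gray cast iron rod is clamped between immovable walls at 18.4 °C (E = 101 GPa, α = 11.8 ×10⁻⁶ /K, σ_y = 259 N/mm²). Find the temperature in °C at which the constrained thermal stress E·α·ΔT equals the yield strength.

236 °C

σ_y = 259 N/mm² = 259.0 MPa.
E·α·ΔT = 259.0 MPa ⇒ ΔT = 259.0 / (101.0×10³ × 11.8×10⁻⁶) = 217.3 K.
T = 18.4 + 217.3 = 235.7 °C.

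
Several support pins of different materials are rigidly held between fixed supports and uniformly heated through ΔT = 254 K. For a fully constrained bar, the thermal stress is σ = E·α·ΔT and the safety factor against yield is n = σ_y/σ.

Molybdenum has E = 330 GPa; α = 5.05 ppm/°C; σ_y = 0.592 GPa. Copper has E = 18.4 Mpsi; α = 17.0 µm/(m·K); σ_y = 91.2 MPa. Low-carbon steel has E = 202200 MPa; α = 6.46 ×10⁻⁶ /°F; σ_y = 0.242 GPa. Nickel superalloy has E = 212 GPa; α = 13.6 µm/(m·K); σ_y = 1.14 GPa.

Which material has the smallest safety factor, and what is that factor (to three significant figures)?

In consistent units (E in GPa, α in ×10⁻⁶/K, σ_y in MPa):
  molybdenum: E = 330.0, α = 5.05, σ_y = 592.0 → σ = 423 MPa, n = 1.40
  copper: E = 126.9, α = 17.0, σ_y = 91.20 → σ = 548 MPa, n = 0.166
  low-carbon steel: E = 202.2, α = 11.6, σ_y = 242.0 → σ = 597 MPa, n = 0.405
  nickel superalloy: E = 212.0, α = 13.6, σ_y = 1140 → σ = 732 MPa, n = 1.56
Copper has the lowest safety factor, n = 0.166.

copper, n = 0.166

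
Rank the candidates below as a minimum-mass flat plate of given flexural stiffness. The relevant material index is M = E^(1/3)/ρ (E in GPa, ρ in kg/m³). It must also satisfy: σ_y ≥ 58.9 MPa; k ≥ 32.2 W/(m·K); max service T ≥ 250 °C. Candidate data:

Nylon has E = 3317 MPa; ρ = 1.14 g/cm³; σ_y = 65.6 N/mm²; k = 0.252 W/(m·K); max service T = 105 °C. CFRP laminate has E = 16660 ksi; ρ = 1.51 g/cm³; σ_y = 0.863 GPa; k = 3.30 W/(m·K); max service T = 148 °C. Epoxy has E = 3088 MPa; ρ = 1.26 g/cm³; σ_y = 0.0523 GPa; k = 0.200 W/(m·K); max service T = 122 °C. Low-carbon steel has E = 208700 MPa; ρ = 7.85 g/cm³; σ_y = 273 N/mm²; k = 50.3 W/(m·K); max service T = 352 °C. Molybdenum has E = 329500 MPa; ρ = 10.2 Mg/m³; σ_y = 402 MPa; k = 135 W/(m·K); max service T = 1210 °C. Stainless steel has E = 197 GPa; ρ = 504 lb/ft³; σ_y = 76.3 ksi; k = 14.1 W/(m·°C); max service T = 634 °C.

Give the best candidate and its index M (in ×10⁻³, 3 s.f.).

Screen on constraints: σ_y ≥ 58.9 MPa; k ≥ 32.2 W/(m·K); max service T ≥ 250 °C. Survivors: low-carbon steel, molybdenum.
Normalizing units and computing the index:
  low-carbon steel: E = 208.7 GPa, ρ = 7850 kg/m³
  molybdenum: E = 329.5 GPa, ρ = 10200 kg/m³
  low-carbon steel: M = 0.756×10⁻³
  molybdenum: M = 0.677×10⁻³
The maximum is for low-carbon steel.

low-carbon steel, M = 0.756×10⁻³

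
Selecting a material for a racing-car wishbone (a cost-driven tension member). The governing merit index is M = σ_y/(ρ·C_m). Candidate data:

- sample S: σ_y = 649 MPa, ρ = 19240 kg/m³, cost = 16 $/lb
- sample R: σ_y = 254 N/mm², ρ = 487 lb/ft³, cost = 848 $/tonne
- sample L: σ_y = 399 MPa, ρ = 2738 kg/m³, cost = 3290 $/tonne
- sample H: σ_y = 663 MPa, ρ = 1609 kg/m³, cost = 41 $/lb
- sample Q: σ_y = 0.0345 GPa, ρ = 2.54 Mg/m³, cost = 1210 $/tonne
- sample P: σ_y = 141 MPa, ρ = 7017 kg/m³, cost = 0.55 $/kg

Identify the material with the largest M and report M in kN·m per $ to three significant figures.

Convert each candidate to consistent units, then evaluate M:
  sample S: σ_y = 649.0 MPa, ρ = 19240 kg/m³, cost = 35.27 $/kg
  sample R: σ_y = 254.0 MPa, ρ = 7801 kg/m³, cost = 0.8480 $/kg
  sample L: σ_y = 399.0 MPa, ρ = 2738 kg/m³, cost = 3.290 $/kg
  sample H: σ_y = 663.0 MPa, ρ = 1609 kg/m³, cost = 90.39 $/kg
  sample Q: σ_y = 34.50 MPa, ρ = 2540 kg/m³, cost = 1.210 $/kg
  sample P: σ_y = 141.0 MPa, ρ = 7017 kg/m³, cost = 0.5500 $/kg
  sample L: M = 44.3 kN·m per $
  sample R: M = 38.4 kN·m per $
  sample P: M = 36.5 kN·m per $
  sample Q: M = 11.2 kN·m per $
  sample H: M = 4.56 kN·m per $
  sample S: M = 0.956 kN·m per $
Sample L has the largest M.

sample L, M = 44.3 kN·m per $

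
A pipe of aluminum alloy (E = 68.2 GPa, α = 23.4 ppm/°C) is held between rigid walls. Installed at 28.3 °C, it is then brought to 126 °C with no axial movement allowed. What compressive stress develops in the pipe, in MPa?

ΔT = 97.70 K. Constrained thermal stress σ = E·α·ΔT = 68.20×10³ MPa × 23.4×10⁻⁶ × 97.70 = 156 MPa (compressive).

156 MPa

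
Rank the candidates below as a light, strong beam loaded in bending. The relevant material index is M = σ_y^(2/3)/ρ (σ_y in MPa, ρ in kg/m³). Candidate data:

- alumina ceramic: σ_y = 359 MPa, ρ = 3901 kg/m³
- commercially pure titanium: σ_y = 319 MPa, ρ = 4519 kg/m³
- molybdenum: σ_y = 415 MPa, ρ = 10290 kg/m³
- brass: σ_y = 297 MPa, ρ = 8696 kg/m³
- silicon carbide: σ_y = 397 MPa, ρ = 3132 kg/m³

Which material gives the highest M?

silicon carbide

Per-candidate index values:
  silicon carbide: M = 17.2×10⁻³
  alumina ceramic: M = 12.9×10⁻³
  commercially pure titanium: M = 10.3×10⁻³
  molybdenum: M = 5.41×10⁻³
  brass: M = 5.12×10⁻³
Silicon carbide has the largest M.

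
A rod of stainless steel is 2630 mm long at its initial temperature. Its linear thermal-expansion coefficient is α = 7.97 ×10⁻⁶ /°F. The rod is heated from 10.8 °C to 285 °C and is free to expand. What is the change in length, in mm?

Convert α: 7.97×10⁻⁶/°F × (9/5) = 14.3×10⁻⁶/K.
ΔT = 285 − 10.8 = 274.2 K.
ΔL = α·L₀·ΔT = 14.3×10⁻⁶ × 2630 mm × 274.2 K = 10.3 mm.

10.3 mm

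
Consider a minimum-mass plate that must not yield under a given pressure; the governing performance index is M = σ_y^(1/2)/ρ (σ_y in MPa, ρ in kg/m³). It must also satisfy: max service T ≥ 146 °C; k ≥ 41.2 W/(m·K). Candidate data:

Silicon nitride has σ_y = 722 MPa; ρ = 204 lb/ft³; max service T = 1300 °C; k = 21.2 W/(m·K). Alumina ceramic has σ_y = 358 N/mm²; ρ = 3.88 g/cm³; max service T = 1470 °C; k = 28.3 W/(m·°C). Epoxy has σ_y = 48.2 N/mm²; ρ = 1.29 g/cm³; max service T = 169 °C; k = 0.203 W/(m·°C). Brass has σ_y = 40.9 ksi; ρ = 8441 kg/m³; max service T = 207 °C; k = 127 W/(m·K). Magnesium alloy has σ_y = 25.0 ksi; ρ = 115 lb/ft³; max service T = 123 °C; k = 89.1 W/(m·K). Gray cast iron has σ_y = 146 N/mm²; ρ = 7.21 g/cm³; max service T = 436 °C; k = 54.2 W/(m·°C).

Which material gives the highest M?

Screen on constraints: max service T ≥ 146 °C; k ≥ 41.2 W/(m·K). Survivors: brass, gray cast iron.
Normalizing units and computing the index:
  brass: σ_y = 282.0 MPa, ρ = 8441 kg/m³
  gray cast iron: σ_y = 146.0 MPa, ρ = 7210 kg/m³
  brass: M = 1.99×10⁻³
  gray cast iron: M = 1.68×10⁻³
Brass ranks first.

brass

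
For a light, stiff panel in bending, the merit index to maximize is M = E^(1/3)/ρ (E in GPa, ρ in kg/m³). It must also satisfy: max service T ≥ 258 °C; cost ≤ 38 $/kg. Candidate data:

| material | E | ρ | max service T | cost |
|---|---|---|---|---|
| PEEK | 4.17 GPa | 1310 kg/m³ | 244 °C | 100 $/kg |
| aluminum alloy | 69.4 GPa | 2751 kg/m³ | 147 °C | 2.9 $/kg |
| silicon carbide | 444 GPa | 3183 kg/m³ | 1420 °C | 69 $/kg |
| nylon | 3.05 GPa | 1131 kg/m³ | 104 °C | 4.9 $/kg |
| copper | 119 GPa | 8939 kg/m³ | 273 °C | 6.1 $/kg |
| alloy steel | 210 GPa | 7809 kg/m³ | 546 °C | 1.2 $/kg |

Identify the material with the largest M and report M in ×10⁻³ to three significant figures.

Screen on constraints: max service T ≥ 258 °C; cost ≤ 38 $/kg. Survivors: copper, alloy steel.
Evaluate M for each candidate:
  alloy steel: M = 0.761×10⁻³
  copper: M = 0.550×10⁻³
Alloy steel ranks first.

alloy steel, M = 0.761×10⁻³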